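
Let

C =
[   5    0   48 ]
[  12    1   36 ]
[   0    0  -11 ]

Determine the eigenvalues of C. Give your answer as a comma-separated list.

The characteristic polynomial is p(λ) = det(λI - C).
Expanding along the first row, p(λ) = λ^3 + 5λ^2 - 61λ + 55.
Try λ = 1: p(1) = 0, so 1 is a root.
Dividing by (λ - 1) leaves λ^2 + 6λ - 55.
The quadratic factors as (λ + 11)·(λ - 5).
Eigenvalues: -11, 1, 5.

-11, 1, 5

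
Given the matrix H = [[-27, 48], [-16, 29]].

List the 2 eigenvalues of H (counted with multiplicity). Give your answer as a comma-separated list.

det(H - λI) = (-27 - λ)(29 - λ) - (48)·(-16) = λ^2 - 2λ - 15.
This factors as (λ + 3)·(λ - 5) = 0.
Eigenvalues: -3, 5.

-3, 5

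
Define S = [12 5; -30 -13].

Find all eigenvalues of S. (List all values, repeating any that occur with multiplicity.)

det(S - sI) = (12 - s)(-13 - s) - (5)·(-30) = s^2 + s - 6.
This factors as (s + 3)·(s - 2) = 0.
Eigenvalues: -3, 2.

-3, 2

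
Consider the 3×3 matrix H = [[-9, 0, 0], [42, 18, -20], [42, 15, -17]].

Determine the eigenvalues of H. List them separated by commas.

-9, -2, 3

Set up det(tI - H) = 0.
Cofactor expansion gives p(t) = t^3 + 8t^2 - 15t - 54.
Rational-root test: t = 3 gives p(3) = 0.
Factor out (t - 3): p(t) = (t - 3)·(t^2 + 11t + 18).
The quadratic factors as (t + 9)·(t + 2).
Eigenvalues: -9, -2, 3.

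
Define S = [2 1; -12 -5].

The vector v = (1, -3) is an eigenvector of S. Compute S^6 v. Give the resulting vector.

First find the eigenvalue: Sv = (-1, 3) = -1·(1, -3), so λ = -1.
Then S^6 v = λ^6·v = (-1)^6·(1, -3) = 1·(1, -3) = (1, -3).

(1, -3)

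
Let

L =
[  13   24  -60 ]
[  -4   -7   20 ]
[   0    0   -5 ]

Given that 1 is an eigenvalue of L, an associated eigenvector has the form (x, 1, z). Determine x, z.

We need (L - 1I)v = 0.
L - 1I = [[12, 24, -60], [-4, -8, 20], [0, 0, -6]].
Row 1: (12)·x + (24)·1 + (-60)·z = 0
Row 2: (-4)·x + (-8)·1 + (20)·z = 0
Row 3: (0)·x + (0)·1 + (-6)·z = 0
Solving gives x = -2, z = 0.
Check: L·(-2, 1, 0) = (-2, 1, 0) = 1·(-2, 1, 0).

-2, 0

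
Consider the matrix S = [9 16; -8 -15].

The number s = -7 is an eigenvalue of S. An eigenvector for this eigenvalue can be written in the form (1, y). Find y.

-1

We need (S + 7I)v = 0.
S + 7I = [[16, 16], [-8, -8]].
Row 1: (16)·1 + (16)·y = 0
Row 2: (-8)·1 + (-8)·y = 0
Solving gives y = -1.
Check: S·(1, -1) = (-7, 7) = -7·(1, -1).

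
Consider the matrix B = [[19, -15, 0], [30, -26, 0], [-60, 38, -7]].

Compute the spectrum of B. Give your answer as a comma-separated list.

-11, -7, 4

Set up det(sI - B) = 0.
Cofactor expansion gives p(s) = s^3 + 14s^2 + 5s - 308.
Since p(4) = 0, s = 4 is a root.
Factor out (s - 4): p(s) = (s - 4)·(s^2 + 18s + 77).
The quadratic factors as (s + 11)·(s + 7).
Eigenvalues: -11, -7, 4.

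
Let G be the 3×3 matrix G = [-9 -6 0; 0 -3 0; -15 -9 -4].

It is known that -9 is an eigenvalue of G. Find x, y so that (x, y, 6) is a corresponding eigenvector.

We need (G + 9I)v = 0.
G + 9I = [[0, -6, 0], [0, 6, 0], [-15, -9, 5]].
Row 1: (0)·x + (-6)·y + (0)·6 = 0
Row 2: (0)·x + (6)·y + (0)·6 = 0
Row 3: (-15)·x + (-9)·y + (5)·6 = 0
Solving gives x = 2, y = 0.
Check: G·(2, 0, 6) = (-18, 0, -54) = -9·(2, 0, 6).

2, 0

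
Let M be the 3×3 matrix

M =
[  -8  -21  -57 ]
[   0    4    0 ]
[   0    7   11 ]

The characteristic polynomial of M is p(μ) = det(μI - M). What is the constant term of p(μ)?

352

p(μ) = μ^3 - 7μ^2 - 76μ + 352.
The constant term is 352.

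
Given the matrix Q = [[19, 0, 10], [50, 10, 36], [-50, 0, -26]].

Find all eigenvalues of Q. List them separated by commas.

Compute the characteristic polynomial p(λ) = det(λI - Q).
Cofactor expansion gives p(λ) = λ^3 - 3λ^2 - 64λ - 60.
Since p(-6) = 0, λ = -6 is a root.
Dividing by (λ + 6) leaves λ^2 - 9λ - 10.
The quadratic factors as (λ + 1)·(λ - 10).
Eigenvalues: -6, -1, 10.

-6, -1, 10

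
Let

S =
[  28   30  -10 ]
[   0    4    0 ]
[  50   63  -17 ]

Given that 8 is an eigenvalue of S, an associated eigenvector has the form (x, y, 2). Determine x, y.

1, 0

We need (S - 8I)v = 0.
S - 8I = [[20, 30, -10], [0, -4, 0], [50, 63, -25]].
Row 1: (20)·x + (30)·y + (-10)·2 = 0
Row 2: (0)·x + (-4)·y + (0)·2 = 0
Row 3: (50)·x + (63)·y + (-25)·2 = 0
Solving gives x = 1, y = 0.
Check: S·(1, 0, 2) = (8, 0, 16) = 8·(1, 0, 2).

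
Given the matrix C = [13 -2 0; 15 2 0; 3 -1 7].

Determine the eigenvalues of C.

Compute the characteristic polynomial p(r) = det(rI - C).
Expanding the 3×3 determinant: p(r) = r^3 - 22r^2 + 161r - 392.
Since p(7) = 0, r = 7 is a root.
Dividing by (r - 7) leaves r^2 - 15r + 56.
The quadratic factors as (r - 7)·(r - 8).
Eigenvalues: 7, 7, 8.

7, 7, 8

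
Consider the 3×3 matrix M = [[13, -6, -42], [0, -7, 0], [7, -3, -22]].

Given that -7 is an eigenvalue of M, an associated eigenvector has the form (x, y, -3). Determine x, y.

We need (M + 7I)v = 0.
M + 7I = [[20, -6, -42], [0, 0, 0], [7, -3, -15]].
Row 1: (20)·x + (-6)·y + (-42)·-3 = 0
Row 2: (0)·x + (0)·y + (0)·-3 = 0
Row 3: (7)·x + (-3)·y + (-15)·-3 = 0
Solving gives x = -6, y = 1.
Check: M·(-6, 1, -3) = (42, -7, 21) = -7·(-6, 1, -3).

-6, 1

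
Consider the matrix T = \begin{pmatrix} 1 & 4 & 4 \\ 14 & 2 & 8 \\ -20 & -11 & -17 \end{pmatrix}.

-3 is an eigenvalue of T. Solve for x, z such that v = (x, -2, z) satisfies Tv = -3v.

We need (T + 3I)v = 0.
T + 3I = [[4, 4, 4], [14, 5, 8], [-20, -11, -14]].
Row 1: (4)·x + (4)·-2 + (4)·z = 0
Row 2: (14)·x + (5)·-2 + (8)·z = 0
Row 3: (-20)·x + (-11)·-2 + (-14)·z = 0
Solving gives x = -1, z = 3.
Check: T·(-1, -2, 3) = (3, 6, -9) = -3·(-1, -2, 3).

-1, 3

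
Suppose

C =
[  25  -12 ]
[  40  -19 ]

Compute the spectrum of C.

det(C - λI) = (25 - λ)(-19 - λ) - (-12)·(40) = λ^2 - 6λ + 5.
This factors as (λ - 1)·(λ - 5) = 0.
Eigenvalues: 1, 5.

1, 5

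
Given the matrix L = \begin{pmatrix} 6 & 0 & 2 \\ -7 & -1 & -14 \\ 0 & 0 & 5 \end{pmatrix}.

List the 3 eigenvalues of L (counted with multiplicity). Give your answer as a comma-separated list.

-1, 5, 6

Set up det(μI - L) = 0.
Expanding along the first row, p(μ) = μ^3 - 10μ^2 + 19μ + 30.
Try μ = -1: p(-1) = 0, so -1 is a root.
Factor out (μ + 1): p(μ) = (μ + 1)·(μ^2 - 11μ + 30).
The quadratic factors as (μ - 5)·(μ - 6).
Eigenvalues: -1, 5, 6.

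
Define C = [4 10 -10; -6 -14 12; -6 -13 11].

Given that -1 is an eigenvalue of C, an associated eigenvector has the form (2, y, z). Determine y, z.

0, 1

We need (C + 1I)v = 0.
C + 1I = [[5, 10, -10], [-6, -13, 12], [-6, -13, 12]].
Row 1: (5)·2 + (10)·y + (-10)·z = 0
Row 2: (-6)·2 + (-13)·y + (12)·z = 0
Row 3: (-6)·2 + (-13)·y + (12)·z = 0
Solving gives y = 0, z = 1.
Check: C·(2, 0, 1) = (-2, 0, -1) = -1·(2, 0, 1).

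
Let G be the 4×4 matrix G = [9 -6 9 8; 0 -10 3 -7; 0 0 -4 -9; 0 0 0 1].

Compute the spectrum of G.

G is upper triangular, so its eigenvalues are the diagonal entries.
Diagonal: 9, -10, -4, 1.

-10, -4, 1, 9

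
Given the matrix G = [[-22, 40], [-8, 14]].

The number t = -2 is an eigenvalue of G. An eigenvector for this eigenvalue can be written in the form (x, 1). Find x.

2

We need (G + 2I)v = 0.
G + 2I = [[-20, 40], [-8, 16]].
Row 1: (-20)·x + (40)·1 = 0
Row 2: (-8)·x + (16)·1 = 0
Solving gives x = 2.
Check: G·(2, 1) = (-4, -2) = -2·(2, 1).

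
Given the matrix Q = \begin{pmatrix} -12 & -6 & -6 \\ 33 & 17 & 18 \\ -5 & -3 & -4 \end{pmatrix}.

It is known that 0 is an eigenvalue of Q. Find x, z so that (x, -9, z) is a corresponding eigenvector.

3, 3

We need (Q)v = 0.
Q = [[-12, -6, -6], [33, 17, 18], [-5, -3, -4]].
Row 1: (-12)·x + (-6)·-9 + (-6)·z = 0
Row 2: (33)·x + (17)·-9 + (18)·z = 0
Row 3: (-5)·x + (-3)·-9 + (-4)·z = 0
Solving gives x = 3, z = 3.
Check: Q·(3, -9, 3) = (0, 0, 0) = 0·(3, -9, 3).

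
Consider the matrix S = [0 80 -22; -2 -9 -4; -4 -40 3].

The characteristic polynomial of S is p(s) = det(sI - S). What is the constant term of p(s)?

-792

p(s) = s^3 + 6s^2 - 115s - 792.
The constant term is -792.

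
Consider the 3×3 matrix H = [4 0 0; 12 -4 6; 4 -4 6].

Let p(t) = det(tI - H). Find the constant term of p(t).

p(t) = t^3 - 6t^2 + 8t.
The constant term is 0.

0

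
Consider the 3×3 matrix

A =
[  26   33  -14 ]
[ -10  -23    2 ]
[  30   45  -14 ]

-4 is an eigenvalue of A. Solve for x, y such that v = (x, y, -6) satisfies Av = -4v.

We need (A + 4I)v = 0.
A + 4I = [[30, 33, -14], [-10, -19, 2], [30, 45, -10]].
Row 1: (30)·x + (33)·y + (-14)·-6 = 0
Row 2: (-10)·x + (-19)·y + (2)·-6 = 0
Row 3: (30)·x + (45)·y + (-10)·-6 = 0
Solving gives x = -5, y = 2.
Check: A·(-5, 2, -6) = (20, -8, 24) = -4·(-5, 2, -6).

-5, 2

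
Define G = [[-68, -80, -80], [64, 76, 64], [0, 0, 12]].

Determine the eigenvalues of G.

-4, 12, 12

The characteristic polynomial is p(t) = det(tI - G).
Cofactor expansion gives p(t) = t^3 - 20t^2 + 48t + 576.
Rational-root test: t = -4 gives p(-4) = 0.
Factor out (t + 4): p(t) = (t + 4)·(t^2 - 24t + 144).
The quadratic factor is (t - 12)^2.
Eigenvalues: -4, 12, 12.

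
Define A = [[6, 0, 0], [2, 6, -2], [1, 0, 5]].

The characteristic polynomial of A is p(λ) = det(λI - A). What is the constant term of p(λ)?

-180

p(λ) = λ^3 - 17λ^2 + 96λ - 180.
The constant term is -180.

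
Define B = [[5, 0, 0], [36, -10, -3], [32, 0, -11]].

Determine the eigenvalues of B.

Compute the characteristic polynomial p(μ) = det(μI - B).
Expanding along the first row, p(μ) = μ^3 + 16μ^2 + 5μ - 550.
Try μ = 5: p(5) = 0, so 5 is a root.
Factor out (μ - 5): p(μ) = (μ - 5)·(μ^2 + 21μ + 110).
The quadratic factors as (μ + 11)·(μ + 10).
Eigenvalues: -11, -10, 5.

-11, -10, 5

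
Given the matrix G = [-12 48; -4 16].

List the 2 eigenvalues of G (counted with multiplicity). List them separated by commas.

det(G - λI) = (-12 - λ)(16 - λ) - (48)·(-4) = λ^2 - 4λ.
This factors as λ·(λ - 4) = 0.
Eigenvalues: 0, 4.

0, 4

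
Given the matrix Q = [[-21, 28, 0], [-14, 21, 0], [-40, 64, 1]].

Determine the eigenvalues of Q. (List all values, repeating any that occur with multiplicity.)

The characteristic polynomial is p(λ) = det(λI - Q).
Cofactor expansion gives p(λ) = λ^3 - λ^2 - 49λ + 49.
Since p(1) = 0, λ = 1 is a root.
Factor out (λ - 1): p(λ) = (λ - 1)·(λ^2 - 49).
The quadratic factors as (λ + 7)·(λ - 7).
Eigenvalues: -7, 1, 7.

-7, 1, 7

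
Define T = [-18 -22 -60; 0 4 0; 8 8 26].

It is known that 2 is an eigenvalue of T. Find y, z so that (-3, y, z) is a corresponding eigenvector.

0, 1

We need (T - 2I)v = 0.
T - 2I = [[-20, -22, -60], [0, 2, 0], [8, 8, 24]].
Row 1: (-20)·-3 + (-22)·y + (-60)·z = 0
Row 2: (0)·-3 + (2)·y + (0)·z = 0
Row 3: (8)·-3 + (8)·y + (24)·z = 0
Solving gives y = 0, z = 1.
Check: T·(-3, 0, 1) = (-6, 0, 2) = 2·(-3, 0, 1).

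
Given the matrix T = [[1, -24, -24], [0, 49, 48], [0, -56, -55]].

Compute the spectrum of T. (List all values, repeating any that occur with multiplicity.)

The characteristic polynomial is p(lambda) = det(lambda·I - T).
Cofactor expansion gives p(lambda) = lambda^3 + 5·lambda^2 - 13·lambda + 7.
Rational-root test: lambda = 1 gives p(1) = 0.
Dividing by (lambda - 1) leaves lambda^2 + 6·lambda - 7.
The quadratic factors as (lambda + 7)·(lambda - 1).
Eigenvalues: -7, 1, 1.

-7, 1, 1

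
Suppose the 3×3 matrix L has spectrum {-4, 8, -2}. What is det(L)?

64

det(L) is the product of the eigenvalues: (-4) · (8) · (-2) = 64.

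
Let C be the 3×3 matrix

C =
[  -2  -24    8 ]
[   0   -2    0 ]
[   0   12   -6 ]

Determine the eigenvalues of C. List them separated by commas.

-6, -2, -2

Set up det(lambda·I - C) = 0.
Expanding the 3×3 determinant: p(lambda) = lambda^3 + 10·lambda^2 + 28·lambda + 24.
Since p(-6) = 0, lambda = -6 is a root.
Dividing by (lambda + 6) leaves lambda^2 + 4·lambda + 4.
The quadratic factor is (lambda + 2)^2.
Eigenvalues: -6, -2, -2.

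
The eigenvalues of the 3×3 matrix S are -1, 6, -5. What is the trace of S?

trace(S) is the sum of the eigenvalues: (-1) + (6) + (-5) = 0.

0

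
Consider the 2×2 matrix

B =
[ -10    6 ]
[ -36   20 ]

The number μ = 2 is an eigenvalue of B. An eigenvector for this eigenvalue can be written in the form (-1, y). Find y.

-2

We need (B - 2I)v = 0.
B - 2I = [[-12, 6], [-36, 18]].
Row 1: (-12)·-1 + (6)·y = 0
Row 2: (-36)·-1 + (18)·y = 0
Solving gives y = -2.
Check: B·(-1, -2) = (-2, -4) = 2·(-1, -2).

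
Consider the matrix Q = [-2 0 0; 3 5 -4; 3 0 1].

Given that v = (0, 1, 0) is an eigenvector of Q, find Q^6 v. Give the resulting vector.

(0, 15625, 0)

First find the eigenvalue: Qv = (0, 5, 0) = 5·(0, 1, 0), so λ = 5.
Then Q^6 v = λ^6·v = 5^6·(0, 1, 0) = 15625·(0, 1, 0) = (0, 15625, 0).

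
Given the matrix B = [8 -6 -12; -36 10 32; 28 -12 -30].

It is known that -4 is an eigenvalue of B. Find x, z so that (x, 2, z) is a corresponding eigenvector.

We need (B + 4I)v = 0.
B + 4I = [[12, -6, -12], [-36, 14, 32], [28, -12, -26]].
Row 1: (12)·x + (-6)·2 + (-12)·z = 0
Row 2: (-36)·x + (14)·2 + (32)·z = 0
Row 3: (28)·x + (-12)·2 + (-26)·z = 0
Solving gives x = -1, z = -2.
Check: B·(-1, 2, -2) = (4, -8, 8) = -4·(-1, 2, -2).

-1, -2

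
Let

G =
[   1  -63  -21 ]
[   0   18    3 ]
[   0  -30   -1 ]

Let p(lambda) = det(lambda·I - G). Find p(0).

-72

p(0) = det(0·I − G) = det(−G) = (−1)^3·det(G).
det(G) = 72, so p(0) = -72.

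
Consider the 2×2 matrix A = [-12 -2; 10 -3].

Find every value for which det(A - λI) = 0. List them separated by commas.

det(A - λI) = (-12 - λ)(-3 - λ) - (-2)·(10) = λ^2 + 15λ + 56.
This factors as (λ + 8)·(λ + 7) = 0.
Eigenvalues: -8, -7.

-8, -7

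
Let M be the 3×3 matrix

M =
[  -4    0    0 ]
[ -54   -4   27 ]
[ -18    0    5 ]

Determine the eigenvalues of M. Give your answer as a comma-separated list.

-4, -4, 5

Set up det(λI - M) = 0.
Expanding along the first row, p(λ) = λ^3 + 3λ^2 - 24λ - 80.
Rational-root test: λ = -4 gives p(-4) = 0.
Dividing by (λ + 4) leaves λ^2 - λ - 20.
The quadratic factors as (λ + 4)·(λ - 5).
Eigenvalues: -4, -4, 5.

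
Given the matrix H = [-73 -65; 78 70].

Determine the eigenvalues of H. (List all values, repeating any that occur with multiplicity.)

-8, 5

det(H - lambda·I) = (-73 - lambda)(70 - lambda) - (-65)·(78) = lambda^2 + 3·lambda - 40.
This factors as (lambda + 8)·(lambda - 5) = 0.
Eigenvalues: -8, 5.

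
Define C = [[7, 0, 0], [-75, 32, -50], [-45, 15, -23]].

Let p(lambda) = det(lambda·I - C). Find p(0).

p(0) = det(0·I − C) = det(−C) = (−1)^3·det(C).
det(C) = 98, so p(0) = -98.

-98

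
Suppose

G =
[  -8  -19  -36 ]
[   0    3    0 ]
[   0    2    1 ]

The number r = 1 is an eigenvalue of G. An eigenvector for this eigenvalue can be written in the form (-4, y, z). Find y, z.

We need (G - 1I)v = 0.
G - 1I = [[-9, -19, -36], [0, 2, 0], [0, 2, 0]].
Row 1: (-9)·-4 + (-19)·y + (-36)·z = 0
Row 2: (0)·-4 + (2)·y + (0)·z = 0
Row 3: (0)·-4 + (2)·y + (0)·z = 0
Solving gives y = 0, z = 1.
Check: G·(-4, 0, 1) = (-4, 0, 1) = 1·(-4, 0, 1).

0, 1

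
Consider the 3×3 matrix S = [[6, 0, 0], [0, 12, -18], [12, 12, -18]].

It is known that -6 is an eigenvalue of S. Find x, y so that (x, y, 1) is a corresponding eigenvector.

0, 1

We need (S + 6I)v = 0.
S + 6I = [[12, 0, 0], [0, 18, -18], [12, 12, -12]].
Row 1: (12)·x + (0)·y + (0)·1 = 0
Row 2: (0)·x + (18)·y + (-18)·1 = 0
Row 3: (12)·x + (12)·y + (-12)·1 = 0
Solving gives x = 0, y = 1.
Check: S·(0, 1, 1) = (0, -6, -6) = -6·(0, 1, 1).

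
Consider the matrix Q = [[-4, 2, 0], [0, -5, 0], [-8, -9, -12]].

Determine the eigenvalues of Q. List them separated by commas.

The characteristic polynomial is p(λ) = det(λI - Q).
Expanding the 3×3 determinant: p(λ) = λ^3 + 21λ^2 + 128λ + 240.
Try λ = -12: p(-12) = 0, so -12 is a root.
Dividing by (λ + 12) leaves λ^2 + 9λ + 20.
The quadratic factors as (λ + 5)·(λ + 4).
Eigenvalues: -12, -5, -4.

-12, -5, -4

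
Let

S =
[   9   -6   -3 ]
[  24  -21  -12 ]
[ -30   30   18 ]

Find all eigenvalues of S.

0, 3, 3

The characteristic polynomial is p(μ) = det(μI - S).
Expanding along the first row, p(μ) = μ^3 - 6μ^2 + 9μ.
Since p(3) = 0, μ = 3 is a root.
Factor out (μ - 3): p(μ) = (μ - 3)·(μ^2 - 3μ).
The quadratic factors as μ·(μ - 3).
Eigenvalues: 0, 3, 3.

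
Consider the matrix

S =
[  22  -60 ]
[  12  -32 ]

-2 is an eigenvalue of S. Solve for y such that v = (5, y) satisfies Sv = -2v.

We need (S + 2I)v = 0.
S + 2I = [[24, -60], [12, -30]].
Row 1: (24)·5 + (-60)·y = 0
Row 2: (12)·5 + (-30)·y = 0
Solving gives y = 2.
Check: S·(5, 2) = (-10, -4) = -2·(5, 2).

2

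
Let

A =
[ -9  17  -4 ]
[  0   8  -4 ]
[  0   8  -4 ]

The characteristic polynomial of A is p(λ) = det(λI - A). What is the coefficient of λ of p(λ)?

-36

p(λ) = λ^3 + 5λ^2 - 36λ.
The coefficient of λ is -36.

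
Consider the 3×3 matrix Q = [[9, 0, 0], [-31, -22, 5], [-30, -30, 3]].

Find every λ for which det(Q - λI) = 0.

Compute the characteristic polynomial p(t) = det(tI - Q).
Cofactor expansion gives p(t) = t^3 + 10t^2 - 87t - 756.
Try t = -7: p(-7) = 0, so -7 is a root.
Factor out (t + 7): p(t) = (t + 7)·(t^2 + 3t - 108).
The quadratic factors as (t + 12)·(t - 9).
Eigenvalues: -12, -7, 9.

-12, -7, 9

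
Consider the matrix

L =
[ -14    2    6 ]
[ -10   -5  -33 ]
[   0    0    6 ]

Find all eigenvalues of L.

-10, -9, 6

The characteristic polynomial is p(s) = det(sI - L).
Cofactor expansion gives p(s) = s^3 + 13s^2 - 24s - 540.
Rational-root test: s = 6 gives p(6) = 0.
Dividing by (s - 6) leaves s^2 + 19s + 90.
The quadratic factors as (s + 10)·(s + 9).
Eigenvalues: -10, -9, 6.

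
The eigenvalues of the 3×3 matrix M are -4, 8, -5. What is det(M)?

det(M) is the product of the eigenvalues: (-4) · (8) · (-5) = 160.

160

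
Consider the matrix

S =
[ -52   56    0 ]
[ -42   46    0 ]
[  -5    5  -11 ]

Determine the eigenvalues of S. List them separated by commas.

-11, -10, 4

Set up det(tI - S) = 0.
Expanding the 3×3 determinant: p(t) = t^3 + 17t^2 + 26t - 440.
Since p(4) = 0, t = 4 is a root.
Dividing by (t - 4) leaves t^2 + 21t + 110.
The quadratic factors as (t + 11)·(t + 10).
Eigenvalues: -11, -10, 4.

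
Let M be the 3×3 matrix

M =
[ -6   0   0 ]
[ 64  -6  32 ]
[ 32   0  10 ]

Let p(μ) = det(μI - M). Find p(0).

-360

p(0) = det(0·I − M) = det(−M) = (−1)^3·det(M).
det(M) = 360, so p(0) = -360.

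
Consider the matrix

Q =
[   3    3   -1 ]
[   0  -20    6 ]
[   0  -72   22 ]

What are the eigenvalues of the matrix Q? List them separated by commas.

Compute the characteristic polynomial p(lambda) = det(lambda·I - Q).
Expanding the 3×3 determinant: p(lambda) = lambda^3 - 5·lambda^2 - 2·lambda + 24.
Try lambda = 4: p(4) = 0, so 4 is a root.
Dividing by (lambda - 4) leaves lambda^2 - lambda - 6.
The quadratic factors as (lambda + 2)·(lambda - 3).
Eigenvalues: -2, 3, 4.

-2, 3, 4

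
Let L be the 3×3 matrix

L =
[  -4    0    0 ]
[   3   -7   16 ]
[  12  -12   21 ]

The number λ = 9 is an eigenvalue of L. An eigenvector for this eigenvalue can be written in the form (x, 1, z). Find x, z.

0, 1

We need (L - 9I)v = 0.
L - 9I = [[-13, 0, 0], [3, -16, 16], [12, -12, 12]].
Row 1: (-13)·x + (0)·1 + (0)·z = 0
Row 2: (3)·x + (-16)·1 + (16)·z = 0
Row 3: (12)·x + (-12)·1 + (12)·z = 0
Solving gives x = 0, z = 1.
Check: L·(0, 1, 1) = (0, 9, 9) = 9·(0, 1, 1).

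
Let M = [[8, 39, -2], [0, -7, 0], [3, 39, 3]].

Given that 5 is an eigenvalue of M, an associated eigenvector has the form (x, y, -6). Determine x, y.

-4, 0

We need (M - 5I)v = 0.
M - 5I = [[3, 39, -2], [0, -12, 0], [3, 39, -2]].
Row 1: (3)·x + (39)·y + (-2)·-6 = 0
Row 2: (0)·x + (-12)·y + (0)·-6 = 0
Row 3: (3)·x + (39)·y + (-2)·-6 = 0
Solving gives x = -4, y = 0.
Check: M·(-4, 0, -6) = (-20, 0, -30) = 5·(-4, 0, -6).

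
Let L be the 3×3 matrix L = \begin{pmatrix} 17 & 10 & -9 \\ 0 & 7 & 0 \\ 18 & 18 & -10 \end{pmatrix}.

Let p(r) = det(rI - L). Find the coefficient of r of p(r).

p(r) = r^3 - 14r^2 + 41r + 56.
The coefficient of r is 41.

41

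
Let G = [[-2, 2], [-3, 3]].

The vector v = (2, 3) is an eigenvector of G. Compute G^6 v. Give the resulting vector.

(2, 3)

First find the eigenvalue: Gv = (2, 3) = 1·(2, 3), so λ = 1.
Then G^6 v = λ^6·v = 1^6·(2, 3) = 1·(2, 3) = (2, 3).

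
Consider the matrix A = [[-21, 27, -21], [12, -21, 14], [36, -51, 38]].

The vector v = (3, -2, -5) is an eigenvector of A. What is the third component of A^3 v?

First find the eigenvalue: Av = (-12, 8, 20) = -4·(3, -2, -5), so λ = -4.
Then A^3 v = λ^3·v = (-4)^3·(3, -2, -5) = -64·(3, -2, -5) = (-192, 128, 320).

320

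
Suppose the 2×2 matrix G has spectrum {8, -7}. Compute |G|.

det(G) is the product of the eigenvalues: (8) · (-7) = -56.

-56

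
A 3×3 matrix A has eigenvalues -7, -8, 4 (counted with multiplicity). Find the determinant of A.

det(A) is the product of the eigenvalues: (-7) · (-8) · (4) = 224.

224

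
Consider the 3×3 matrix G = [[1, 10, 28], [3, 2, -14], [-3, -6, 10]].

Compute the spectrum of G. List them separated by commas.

-4, 7, 10

Set up det(sI - G) = 0.
Cofactor expansion gives p(s) = s^3 - 13s^2 + 2s + 280.
Rational-root test: s = -4 gives p(-4) = 0.
Factor out (s + 4): p(s) = (s + 4)·(s^2 - 17s + 70).
The quadratic factors as (s - 7)·(s - 10).
Eigenvalues: -4, 7, 10.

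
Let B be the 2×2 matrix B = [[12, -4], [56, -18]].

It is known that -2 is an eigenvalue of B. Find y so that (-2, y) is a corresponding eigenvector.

-7

We need (B + 2I)v = 0.
B + 2I = [[14, -4], [56, -16]].
Row 1: (14)·-2 + (-4)·y = 0
Row 2: (56)·-2 + (-16)·y = 0
Solving gives y = -7.
Check: B·(-2, -7) = (4, 14) = -2·(-2, -7).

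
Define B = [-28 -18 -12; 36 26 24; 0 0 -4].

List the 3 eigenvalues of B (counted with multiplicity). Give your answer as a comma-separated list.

Compute the characteristic polynomial p(lambda) = det(lambda·I - B).
Expanding the 3×3 determinant: p(lambda) = lambda^3 + 6·lambda^2 - 72·lambda - 320.
Since p(-4) = 0, lambda = -4 is a root.
Dividing by (lambda + 4) leaves lambda^2 + 2·lambda - 80.
The quadratic factors as (lambda + 10)·(lambda - 8).
Eigenvalues: -10, -4, 8.

-10, -4, 8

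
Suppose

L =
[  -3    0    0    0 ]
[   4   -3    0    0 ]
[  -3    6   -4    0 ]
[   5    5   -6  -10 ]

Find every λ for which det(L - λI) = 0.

-10, -4, -3, -3

L is lower triangular, so its eigenvalues are the diagonal entries.
Diagonal: -3, -3, -4, -10.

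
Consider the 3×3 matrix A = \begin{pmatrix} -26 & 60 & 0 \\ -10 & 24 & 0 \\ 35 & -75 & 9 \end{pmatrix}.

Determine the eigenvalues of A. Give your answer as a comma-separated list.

Set up det(λI - A) = 0.
Expanding along the first row, p(λ) = λ^3 - 7λ^2 - 42λ + 216.
Since p(-6) = 0, λ = -6 is a root.
Factor out (λ + 6): p(λ) = (λ + 6)·(λ^2 - 13λ + 36).
The quadratic factors as (λ - 4)·(λ - 9).
Eigenvalues: -6, 4, 9.

-6, 4, 9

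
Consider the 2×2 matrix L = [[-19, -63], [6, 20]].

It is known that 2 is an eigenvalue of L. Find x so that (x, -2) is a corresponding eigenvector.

We need (L - 2I)v = 0.
L - 2I = [[-21, -63], [6, 18]].
Row 1: (-21)·x + (-63)·-2 = 0
Row 2: (6)·x + (18)·-2 = 0
Solving gives x = 6.
Check: L·(6, -2) = (12, -4) = 2·(6, -2).

6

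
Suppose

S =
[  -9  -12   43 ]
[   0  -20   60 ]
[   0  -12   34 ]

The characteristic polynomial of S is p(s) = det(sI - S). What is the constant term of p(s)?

360

p(s) = s^3 - 5s^2 - 86s + 360.
The constant term is 360.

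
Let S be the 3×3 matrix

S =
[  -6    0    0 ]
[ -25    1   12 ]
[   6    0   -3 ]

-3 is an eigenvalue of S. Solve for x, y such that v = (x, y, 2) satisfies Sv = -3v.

0, -6

We need (S + 3I)v = 0.
S + 3I = [[-3, 0, 0], [-25, 4, 12], [6, 0, 0]].
Row 1: (-3)·x + (0)·y + (0)·2 = 0
Row 2: (-25)·x + (4)·y + (12)·2 = 0
Row 3: (6)·x + (0)·y + (0)·2 = 0
Solving gives x = 0, y = -6.
Check: S·(0, -6, 2) = (0, 18, -6) = -3·(0, -6, 2).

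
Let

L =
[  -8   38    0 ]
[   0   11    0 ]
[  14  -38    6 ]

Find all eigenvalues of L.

Compute the characteristic polynomial p(r) = det(rI - L).
Expanding the 3×3 determinant: p(r) = r^3 - 9r^2 - 70r + 528.
Try r = 6: p(6) = 0, so 6 is a root.
Dividing by (r - 6) leaves r^2 - 3r - 88.
The quadratic factors as (r + 8)·(r - 11).
Eigenvalues: -8, 6, 11.

-8, 6, 11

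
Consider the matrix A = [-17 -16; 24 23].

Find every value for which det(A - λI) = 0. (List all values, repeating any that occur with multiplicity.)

-1, 7

det(A - sI) = (-17 - s)(23 - s) - (-16)·(24) = s^2 - 6s - 7.
This factors as (s + 1)·(s - 7) = 0.
Eigenvalues: -1, 7.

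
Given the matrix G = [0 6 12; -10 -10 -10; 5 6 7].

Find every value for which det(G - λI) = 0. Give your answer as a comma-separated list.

Compute the characteristic polynomial p(λ) = det(λI - G).
Expanding the 3×3 determinant: p(λ) = λ^3 + 3λ^2 - 10λ.
Since p(2) = 0, λ = 2 is a root.
Dividing by (λ - 2) leaves λ^2 + 5λ.
The quadratic factors as (λ + 5)·λ.
Eigenvalues: -5, 0, 2.

-5, 0, 2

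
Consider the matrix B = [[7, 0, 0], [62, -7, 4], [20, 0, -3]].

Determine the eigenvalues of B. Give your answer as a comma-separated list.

-7, -3, 7

Set up det(sI - B) = 0.
Cofactor expansion gives p(s) = s^3 + 3s^2 - 49s - 147.
Try s = -7: p(-7) = 0, so -7 is a root.
Factor out (s + 7): p(s) = (s + 7)·(s^2 - 4s - 21).
The quadratic factors as (s + 3)·(s - 7).
Eigenvalues: -7, -3, 7.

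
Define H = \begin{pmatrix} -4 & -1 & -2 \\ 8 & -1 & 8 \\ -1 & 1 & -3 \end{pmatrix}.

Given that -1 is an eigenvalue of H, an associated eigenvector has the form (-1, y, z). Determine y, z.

We need (H + 1I)v = 0.
H + 1I = [[-3, -1, -2], [8, 0, 8], [-1, 1, -2]].
Row 1: (-3)·-1 + (-1)·y + (-2)·z = 0
Row 2: (8)·-1 + (0)·y + (8)·z = 0
Row 3: (-1)·-1 + (1)·y + (-2)·z = 0
Solving gives y = 1, z = 1.
Check: H·(-1, 1, 1) = (1, -1, -1) = -1·(-1, 1, 1).

1, 1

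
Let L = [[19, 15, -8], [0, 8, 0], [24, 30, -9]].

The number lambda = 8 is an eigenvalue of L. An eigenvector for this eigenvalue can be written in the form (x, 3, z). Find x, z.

9, 18

We need (L - 8I)v = 0.
L - 8I = [[11, 15, -8], [0, 0, 0], [24, 30, -17]].
Row 1: (11)·x + (15)·3 + (-8)·z = 0
Row 2: (0)·x + (0)·3 + (0)·z = 0
Row 3: (24)·x + (30)·3 + (-17)·z = 0
Solving gives x = 9, z = 18.
Check: L·(9, 3, 18) = (72, 24, 144) = 8·(9, 3, 18).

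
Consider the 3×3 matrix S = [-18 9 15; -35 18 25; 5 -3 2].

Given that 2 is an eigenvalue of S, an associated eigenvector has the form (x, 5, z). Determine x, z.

3, 1

We need (S - 2I)v = 0.
S - 2I = [[-20, 9, 15], [-35, 16, 25], [5, -3, 0]].
Row 1: (-20)·x + (9)·5 + (15)·z = 0
Row 2: (-35)·x + (16)·5 + (25)·z = 0
Row 3: (5)·x + (-3)·5 + (0)·z = 0
Solving gives x = 3, z = 1.
Check: S·(3, 5, 1) = (6, 10, 2) = 2·(3, 5, 1).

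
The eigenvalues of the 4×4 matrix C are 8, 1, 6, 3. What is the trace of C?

18

trace(C) is the sum of the eigenvalues: (8) + (1) + (6) + (3) = 18.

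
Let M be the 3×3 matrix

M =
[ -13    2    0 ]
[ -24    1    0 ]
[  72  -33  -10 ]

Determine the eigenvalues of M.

-10, -7, -5

Set up det(rI - M) = 0.
Expanding along the first row, p(r) = r^3 + 22r^2 + 155r + 350.
Since p(-7) = 0, r = -7 is a root.
Dividing by (r + 7) leaves r^2 + 15r + 50.
The quadratic factors as (r + 10)·(r + 5).
Eigenvalues: -10, -7, -5.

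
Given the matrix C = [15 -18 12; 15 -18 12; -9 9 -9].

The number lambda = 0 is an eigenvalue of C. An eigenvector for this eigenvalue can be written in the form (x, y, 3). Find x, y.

-6, -3

We need (C)v = 0.
C = [[15, -18, 12], [15, -18, 12], [-9, 9, -9]].
Row 1: (15)·x + (-18)·y + (12)·3 = 0
Row 2: (15)·x + (-18)·y + (12)·3 = 0
Row 3: (-9)·x + (9)·y + (-9)·3 = 0
Solving gives x = -6, y = -3.
Check: C·(-6, -3, 3) = (0, 0, 0) = 0·(-6, -3, 3).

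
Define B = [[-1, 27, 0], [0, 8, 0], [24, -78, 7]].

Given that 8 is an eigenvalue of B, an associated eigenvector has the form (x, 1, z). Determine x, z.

3, -6

We need (B - 8I)v = 0.
B - 8I = [[-9, 27, 0], [0, 0, 0], [24, -78, -1]].
Row 1: (-9)·x + (27)·1 + (0)·z = 0
Row 2: (0)·x + (0)·1 + (0)·z = 0
Row 3: (24)·x + (-78)·1 + (-1)·z = 0
Solving gives x = 3, z = -6.
Check: B·(3, 1, -6) = (24, 8, -48) = 8·(3, 1, -6).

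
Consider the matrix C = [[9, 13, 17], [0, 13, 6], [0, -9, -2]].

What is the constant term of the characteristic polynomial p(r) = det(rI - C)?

-252

p(0) = det(0·I − C) = det(−C) = (−1)^3·det(C).
det(C) = 252, so p(0) = -252.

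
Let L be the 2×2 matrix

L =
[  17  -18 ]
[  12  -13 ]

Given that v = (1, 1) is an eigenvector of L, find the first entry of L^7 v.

-1

First find the eigenvalue: Lv = (-1, -1) = -1·(1, 1), so λ = -1.
Then L^7 v = λ^7·v = (-1)^7·(1, 1) = -1·(1, 1) = (-1, -1).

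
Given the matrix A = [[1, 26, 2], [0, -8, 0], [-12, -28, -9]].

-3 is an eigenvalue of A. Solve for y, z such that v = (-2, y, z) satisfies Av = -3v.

0, 4

We need (A + 3I)v = 0.
A + 3I = [[4, 26, 2], [0, -5, 0], [-12, -28, -6]].
Row 1: (4)·-2 + (26)·y + (2)·z = 0
Row 2: (0)·-2 + (-5)·y + (0)·z = 0
Row 3: (-12)·-2 + (-28)·y + (-6)·z = 0
Solving gives y = 0, z = 4.
Check: A·(-2, 0, 4) = (6, 0, -12) = -3·(-2, 0, 4).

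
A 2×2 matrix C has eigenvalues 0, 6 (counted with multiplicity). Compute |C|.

det(C) is the product of the eigenvalues: (0) · (6) = 0.

0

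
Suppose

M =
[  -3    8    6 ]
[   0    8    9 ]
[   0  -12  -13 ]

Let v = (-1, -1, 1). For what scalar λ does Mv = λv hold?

Compute Mv: M·(-1, -1, 1) = (1, 1, -1).
Since Mv = λv, compare component 1: 1 = λ·-1, so λ = -1.

-1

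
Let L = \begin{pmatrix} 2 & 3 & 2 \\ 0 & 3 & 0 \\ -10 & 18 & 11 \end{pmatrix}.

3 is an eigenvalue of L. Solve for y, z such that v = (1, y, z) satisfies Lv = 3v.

1, -1

We need (L - 3I)v = 0.
L - 3I = [[-1, 3, 2], [0, 0, 0], [-10, 18, 8]].
Row 1: (-1)·1 + (3)·y + (2)·z = 0
Row 2: (0)·1 + (0)·y + (0)·z = 0
Row 3: (-10)·1 + (18)·y + (8)·z = 0
Solving gives y = 1, z = -1.
Check: L·(1, 1, -1) = (3, 3, -3) = 3·(1, 1, -1).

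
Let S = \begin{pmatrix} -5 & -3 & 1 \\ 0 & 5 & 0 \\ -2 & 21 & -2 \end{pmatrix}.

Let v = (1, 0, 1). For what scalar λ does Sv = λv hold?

Compute Sv: S·(1, 0, 1) = (-4, 0, -4).
Since Sv = λv, compare component 1: -4 = λ·1, so λ = -4.

-4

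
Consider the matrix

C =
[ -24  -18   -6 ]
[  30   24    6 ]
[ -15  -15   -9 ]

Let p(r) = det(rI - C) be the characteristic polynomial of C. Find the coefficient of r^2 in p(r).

The coefficient of r^2 of det(rI - C) is −trace(C).
trace(C) = (-24) + (24) + (-9) = -9, so the coefficient is 9.

9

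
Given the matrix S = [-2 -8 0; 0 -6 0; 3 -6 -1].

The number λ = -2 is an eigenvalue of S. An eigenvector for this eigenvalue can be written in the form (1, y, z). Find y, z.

We need (S + 2I)v = 0.
S + 2I = [[0, -8, 0], [0, -4, 0], [3, -6, 1]].
Row 1: (0)·1 + (-8)·y + (0)·z = 0
Row 2: (0)·1 + (-4)·y + (0)·z = 0
Row 3: (3)·1 + (-6)·y + (1)·z = 0
Solving gives y = 0, z = -3.
Check: S·(1, 0, -3) = (-2, 0, 6) = -2·(1, 0, -3).

0, -3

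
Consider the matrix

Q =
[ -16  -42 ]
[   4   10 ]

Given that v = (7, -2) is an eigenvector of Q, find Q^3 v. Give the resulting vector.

(-448, 128)

First find the eigenvalue: Qv = (-28, 8) = -4·(7, -2), so λ = -4.
Then Q^3 v = λ^3·v = (-4)^3·(7, -2) = -64·(7, -2) = (-448, 128).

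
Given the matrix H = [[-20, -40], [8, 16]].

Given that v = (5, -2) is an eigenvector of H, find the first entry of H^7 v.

-81920

First find the eigenvalue: Hv = (-20, 8) = -4·(5, -2), so λ = -4.
Then H^7 v = λ^7·v = (-4)^7·(5, -2) = -16384·(5, -2) = (-81920, 32768).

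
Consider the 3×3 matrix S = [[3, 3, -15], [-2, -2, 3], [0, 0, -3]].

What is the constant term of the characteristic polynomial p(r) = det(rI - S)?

0

p(0) = det(0·I − S) = det(−S) = (−1)^3·det(S).
det(S) = 0, so p(0) = 0.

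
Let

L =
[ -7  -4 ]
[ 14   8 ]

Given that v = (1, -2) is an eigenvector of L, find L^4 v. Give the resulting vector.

(1, -2)

First find the eigenvalue: Lv = (1, -2) = 1·(1, -2), so λ = 1.
Then L^4 v = λ^4·v = 1^4·(1, -2) = 1·(1, -2) = (1, -2).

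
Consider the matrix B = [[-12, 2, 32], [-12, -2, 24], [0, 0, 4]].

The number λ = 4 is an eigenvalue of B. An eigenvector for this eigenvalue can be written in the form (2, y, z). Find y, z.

0, 1

We need (B - 4I)v = 0.
B - 4I = [[-16, 2, 32], [-12, -6, 24], [0, 0, 0]].
Row 1: (-16)·2 + (2)·y + (32)·z = 0
Row 2: (-12)·2 + (-6)·y + (24)·z = 0
Row 3: (0)·2 + (0)·y + (0)·z = 0
Solving gives y = 0, z = 1.
Check: B·(2, 0, 1) = (8, 0, 4) = 4·(2, 0, 1).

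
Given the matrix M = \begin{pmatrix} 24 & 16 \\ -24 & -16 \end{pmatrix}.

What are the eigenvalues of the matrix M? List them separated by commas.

det(M - μI) = (24 - μ)(-16 - μ) - (16)·(-24) = μ^2 - 8μ.
This factors as μ·(μ - 8) = 0.
Eigenvalues: 0, 8.

0, 8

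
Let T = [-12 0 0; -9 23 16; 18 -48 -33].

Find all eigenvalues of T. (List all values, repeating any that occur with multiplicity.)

-12, -9, -1

Set up det(μI - T) = 0.
Cofactor expansion gives p(μ) = μ^3 + 22μ^2 + 129μ + 108.
Rational-root test: μ = -1 gives p(-1) = 0.
Factor out (μ + 1): p(μ) = (μ + 1)·(μ^2 + 21μ + 108).
The quadratic factors as (μ + 12)·(μ + 9).
Eigenvalues: -12, -9, -1.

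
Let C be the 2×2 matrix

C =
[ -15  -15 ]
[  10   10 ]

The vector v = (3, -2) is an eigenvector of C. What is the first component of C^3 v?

First find the eigenvalue: Cv = (-15, 10) = -5·(3, -2), so λ = -5.
Then C^3 v = λ^3·v = (-5)^3·(3, -2) = -125·(3, -2) = (-375, 250).

-375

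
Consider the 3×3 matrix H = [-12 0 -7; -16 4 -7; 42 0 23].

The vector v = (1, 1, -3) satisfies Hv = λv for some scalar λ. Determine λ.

9

Compute Hv: H·(1, 1, -3) = (9, 9, -27).
Since Hv = λv, compare component 1: 9 = λ·1, so λ = 9.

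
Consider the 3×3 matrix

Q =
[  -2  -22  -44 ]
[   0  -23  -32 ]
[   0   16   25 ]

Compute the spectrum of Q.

-7, -2, 9

Compute the characteristic polynomial p(λ) = det(λI - Q).
Expanding the 3×3 determinant: p(λ) = λ^3 - 67λ - 126.
Rational-root test: λ = -7 gives p(-7) = 0.
Factor out (λ + 7): p(λ) = (λ + 7)·(λ^2 - 7λ - 18).
The quadratic factors as (λ + 2)·(λ - 9).
Eigenvalues: -7, -2, 9.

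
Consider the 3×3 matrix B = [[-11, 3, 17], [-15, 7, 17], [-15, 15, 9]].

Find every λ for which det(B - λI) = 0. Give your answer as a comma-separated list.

-8, 4, 9

Set up det(λI - B) = 0.
Cofactor expansion gives p(λ) = λ^3 - 5λ^2 - 68λ + 288.
Rational-root test: λ = 4 gives p(4) = 0.
Dividing by (λ - 4) leaves λ^2 - λ - 72.
The quadratic factors as (λ + 8)·(λ - 9).
Eigenvalues: -8, 4, 9.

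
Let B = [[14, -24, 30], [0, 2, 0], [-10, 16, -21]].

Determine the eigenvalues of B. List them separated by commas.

-6, -1, 2

The characteristic polynomial is p(λ) = det(λI - B).
Expanding the 3×3 determinant: p(λ) = λ^3 + 5λ^2 - 8λ - 12.
Since p(2) = 0, λ = 2 is a root.
Dividing by (λ - 2) leaves λ^2 + 7λ + 6.
The quadratic factors as (λ + 6)·(λ + 1).
Eigenvalues: -6, -1, 2.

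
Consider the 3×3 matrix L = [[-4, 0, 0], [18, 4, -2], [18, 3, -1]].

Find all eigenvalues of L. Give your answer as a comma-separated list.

The characteristic polynomial is p(λ) = det(λI - L).
Cofactor expansion gives p(λ) = λ^3 + λ^2 - 10λ + 8.
Try λ = 2: p(2) = 0, so 2 is a root.
Dividing by (λ - 2) leaves λ^2 + 3λ - 4.
The quadratic factors as (λ + 4)·(λ - 1).
Eigenvalues: -4, 1, 2.

-4, 1, 2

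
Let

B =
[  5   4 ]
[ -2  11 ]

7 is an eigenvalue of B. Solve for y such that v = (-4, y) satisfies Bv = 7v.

We need (B - 7I)v = 0.
B - 7I = [[-2, 4], [-2, 4]].
Row 1: (-2)·-4 + (4)·y = 0
Row 2: (-2)·-4 + (4)·y = 0
Solving gives y = -2.
Check: B·(-4, -2) = (-28, -14) = 7·(-4, -2).

-2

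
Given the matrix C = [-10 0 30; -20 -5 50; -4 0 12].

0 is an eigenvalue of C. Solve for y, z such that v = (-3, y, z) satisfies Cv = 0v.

2, -1

We need (C)v = 0.
C = [[-10, 0, 30], [-20, -5, 50], [-4, 0, 12]].
Row 1: (-10)·-3 + (0)·y + (30)·z = 0
Row 2: (-20)·-3 + (-5)·y + (50)·z = 0
Row 3: (-4)·-3 + (0)·y + (12)·z = 0
Solving gives y = 2, z = -1.
Check: C·(-3, 2, -1) = (0, 0, 0) = 0·(-3, 2, -1).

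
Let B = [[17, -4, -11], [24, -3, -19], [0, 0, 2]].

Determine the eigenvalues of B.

Set up det(λI - B) = 0.
Expanding the 3×3 determinant: p(λ) = λ^3 - 16λ^2 + 73λ - 90.
Try λ = 2: p(2) = 0, so 2 is a root.
Dividing by (λ - 2) leaves λ^2 - 14λ + 45.
The quadratic factors as (λ - 5)·(λ - 9).
Eigenvalues: 2, 5, 9.

2, 5, 9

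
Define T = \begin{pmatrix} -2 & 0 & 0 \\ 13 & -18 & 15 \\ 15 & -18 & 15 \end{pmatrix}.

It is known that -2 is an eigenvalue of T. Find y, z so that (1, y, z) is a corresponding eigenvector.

We need (T + 2I)v = 0.
T + 2I = [[0, 0, 0], [13, -16, 15], [15, -18, 17]].
Row 1: (0)·1 + (0)·y + (0)·z = 0
Row 2: (13)·1 + (-16)·y + (15)·z = 0
Row 3: (15)·1 + (-18)·y + (17)·z = 0
Solving gives y = -2, z = -3.
Check: T·(1, -2, -3) = (-2, 4, 6) = -2·(1, -2, -3).

-2, -3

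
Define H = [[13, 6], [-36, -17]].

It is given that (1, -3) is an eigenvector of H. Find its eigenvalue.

Compute Hv: H·(1, -3) = (-5, 15).
Since Hv = λv, compare component 1: -5 = λ·1, so λ = -5.

-5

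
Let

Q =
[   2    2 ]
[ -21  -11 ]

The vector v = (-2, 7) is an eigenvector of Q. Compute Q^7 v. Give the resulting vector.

(156250, -546875)

First find the eigenvalue: Qv = (10, -35) = -5·(-2, 7), so λ = -5.
Then Q^7 v = λ^7·v = (-5)^7·(-2, 7) = -78125·(-2, 7) = (156250, -546875).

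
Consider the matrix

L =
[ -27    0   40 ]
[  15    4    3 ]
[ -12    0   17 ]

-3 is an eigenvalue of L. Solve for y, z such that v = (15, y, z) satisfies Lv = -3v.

-36, 9

We need (L + 3I)v = 0.
L + 3I = [[-24, 0, 40], [15, 7, 3], [-12, 0, 20]].
Row 1: (-24)·15 + (0)·y + (40)·z = 0
Row 2: (15)·15 + (7)·y + (3)·z = 0
Row 3: (-12)·15 + (0)·y + (20)·z = 0
Solving gives y = -36, z = 9.
Check: L·(15, -36, 9) = (-45, 108, -27) = -3·(15, -36, 9).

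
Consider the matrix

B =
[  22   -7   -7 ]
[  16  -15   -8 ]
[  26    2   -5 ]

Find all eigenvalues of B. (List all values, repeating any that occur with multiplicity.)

The characteristic polynomial is p(t) = det(tI - B).
Cofactor expansion gives p(t) = t^3 - 2t^2 - 55t + 56.
Since p(1) = 0, t = 1 is a root.
Dividing by (t - 1) leaves t^2 - t - 56.
The quadratic factors as (t + 7)·(t - 8).
Eigenvalues: -7, 1, 8.

-7, 1, 8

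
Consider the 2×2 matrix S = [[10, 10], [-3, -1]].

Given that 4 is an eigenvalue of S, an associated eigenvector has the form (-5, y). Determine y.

We need (S - 4I)v = 0.
S - 4I = [[6, 10], [-3, -5]].
Row 1: (6)·-5 + (10)·y = 0
Row 2: (-3)·-5 + (-5)·y = 0
Solving gives y = 3.
Check: S·(-5, 3) = (-20, 12) = 4·(-5, 3).

3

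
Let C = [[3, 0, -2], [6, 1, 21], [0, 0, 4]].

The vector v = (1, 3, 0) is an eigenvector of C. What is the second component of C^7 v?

First find the eigenvalue: Cv = (3, 9, 0) = 3·(1, 3, 0), so λ = 3.
Then C^7 v = λ^7·v = 3^7·(1, 3, 0) = 2187·(1, 3, 0) = (2187, 6561, 0).

6561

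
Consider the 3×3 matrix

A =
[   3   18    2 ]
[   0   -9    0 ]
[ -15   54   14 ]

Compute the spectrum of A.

-9, 8, 9

Compute the characteristic polynomial p(s) = det(sI - A).
Cofactor expansion gives p(s) = s^3 - 8s^2 - 81s + 648.
Rational-root test: s = 9 gives p(9) = 0.
Factor out (s - 9): p(s) = (s - 9)·(s^2 + s - 72).
The quadratic factors as (s + 9)·(s - 8).
Eigenvalues: -9, 8, 9.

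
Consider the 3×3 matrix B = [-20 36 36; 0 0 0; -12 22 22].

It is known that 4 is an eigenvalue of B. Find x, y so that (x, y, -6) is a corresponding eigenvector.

We need (B - 4I)v = 0.
B - 4I = [[-24, 36, 36], [0, -4, 0], [-12, 22, 18]].
Row 1: (-24)·x + (36)·y + (36)·-6 = 0
Row 2: (0)·x + (-4)·y + (0)·-6 = 0
Row 3: (-12)·x + (22)·y + (18)·-6 = 0
Solving gives x = -9, y = 0.
Check: B·(-9, 0, -6) = (-36, 0, -24) = 4·(-9, 0, -6).

-9, 0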